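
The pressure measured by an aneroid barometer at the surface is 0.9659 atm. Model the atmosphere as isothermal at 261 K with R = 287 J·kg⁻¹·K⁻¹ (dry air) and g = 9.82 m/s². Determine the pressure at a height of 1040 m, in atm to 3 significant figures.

Scale height: H = RT/g = 287 × 261 / 9.82 = 7628.0 m.
Barometric formula: P = P₀ exp(−z/H).
z/H = 1040.0/7628.0 = 0.13634; exp(−0.13634) = 0.87255.
P = 0.9659 × 0.87255 = 0.84280 atm.

P ≈ 0.843 atm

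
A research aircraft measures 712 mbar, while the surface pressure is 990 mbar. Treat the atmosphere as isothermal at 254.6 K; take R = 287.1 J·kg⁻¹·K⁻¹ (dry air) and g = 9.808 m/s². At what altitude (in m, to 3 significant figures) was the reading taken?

Scale height: H = RT/g = 287.1 × 254.6 / 9.808 = 7452.7 m.
Invert the barometric formula: z = H ln(P₀/P).
P₀/P = 990/712 = 1.3904; ln(1.3904) = 0.32959.
z = 7452.7 × 0.32959 = 2456.3 m.

z ≈ 2460 m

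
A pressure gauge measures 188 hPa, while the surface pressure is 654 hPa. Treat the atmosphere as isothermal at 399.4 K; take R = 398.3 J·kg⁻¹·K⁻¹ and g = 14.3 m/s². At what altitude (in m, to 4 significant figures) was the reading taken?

z ≈ 13870 m

Scale height: H = RT/g = 398.3 × 399.4 / 14.3 = 11125 m.
Invert the barometric formula: z = H ln(P₀/P).
P₀/P = 654/188 = 3.4787; ln(3.4787) = 1.2467.
z = 11125 × 1.2467 = 13870 m.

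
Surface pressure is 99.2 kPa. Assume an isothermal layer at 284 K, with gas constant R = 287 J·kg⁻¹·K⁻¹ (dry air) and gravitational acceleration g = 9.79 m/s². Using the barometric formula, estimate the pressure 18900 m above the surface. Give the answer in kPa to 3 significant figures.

Scale height: H = RT/g = 287 × 284 / 9.79 = 8325.6 m.
Barometric formula: P = P₀ exp(−z/H).
z/H = 18900/8325.6 = 2.2701; exp(−2.2701) = 0.10330.
P = 99.2 × 0.10330 = 10.247 kPa.

P ≈ 10.2 kPa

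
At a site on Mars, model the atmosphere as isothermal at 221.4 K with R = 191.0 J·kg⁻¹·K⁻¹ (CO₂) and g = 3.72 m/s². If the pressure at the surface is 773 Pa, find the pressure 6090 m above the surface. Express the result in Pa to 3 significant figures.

P ≈ 452 Pa

Scale height: H = RT/g = 191.0 × 221.4 / 3.72 = 11368 m.
Barometric formula: P = P₀ exp(−z/H).
z/H = 6090.0/11368 = 0.53571; exp(−0.53571) = 0.58525.
P = 773 × 0.58525 = 452.40 Pa.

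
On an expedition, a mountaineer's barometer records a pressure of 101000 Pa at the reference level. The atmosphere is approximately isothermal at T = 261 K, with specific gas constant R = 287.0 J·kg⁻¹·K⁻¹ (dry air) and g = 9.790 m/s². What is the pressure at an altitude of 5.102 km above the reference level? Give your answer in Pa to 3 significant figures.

P ≈ 51800 Pa

Scale height: H = RT/g = 287.0 × 261 / 9.790 = 7651.4 m.
Barometric formula: P = P₀ exp(−z/H).
z/H = 5102.0/7651.4 = 0.66681; exp(−0.66681) = 0.51334.
P = 101000 × 0.51334 = 51847 Pa.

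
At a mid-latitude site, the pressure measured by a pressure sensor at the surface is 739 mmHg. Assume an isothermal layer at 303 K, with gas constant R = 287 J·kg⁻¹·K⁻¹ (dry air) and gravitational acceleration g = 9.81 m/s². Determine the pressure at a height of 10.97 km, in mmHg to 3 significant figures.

P ≈ 214 mmHg

Scale height: H = RT/g = 287 × 303 / 9.81 = 8864.5 m.
Barometric formula: P = P₀ exp(−z/H).
z/H = 10970/8864.5 = 1.2375; exp(−1.2375) = 0.29011.
P = 739 × 0.29011 = 214.39 mmHg.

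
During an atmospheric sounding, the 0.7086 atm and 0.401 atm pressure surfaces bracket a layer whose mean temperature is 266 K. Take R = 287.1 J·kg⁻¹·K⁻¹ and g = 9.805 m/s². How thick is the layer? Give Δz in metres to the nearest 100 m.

Hypsometric equation: Δz = (R T̄/g) ln(P₁/P₂).
R T̄/g = 287.1 × 266 / 9.805 = 7788.7 m.
ln(0.7086/0.401) = ln(1.7671) = 0.56934.
Δz = 7788.7 × 0.56934 = 4434.4 m.

Δz ≈ 4400 m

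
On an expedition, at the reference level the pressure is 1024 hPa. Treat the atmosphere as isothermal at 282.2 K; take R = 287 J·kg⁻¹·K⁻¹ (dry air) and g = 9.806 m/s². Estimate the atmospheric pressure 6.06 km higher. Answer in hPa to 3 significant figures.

Scale height: H = RT/g = 287 × 282.2 / 9.806 = 8259.4 m.
Barometric formula: P = P₀ exp(−z/H).
z/H = 6060.0/8259.4 = 0.73371; exp(−0.73371) = 0.48012.
P = 1024 × 0.48012 = 491.64 hPa.

P ≈ 492 hPa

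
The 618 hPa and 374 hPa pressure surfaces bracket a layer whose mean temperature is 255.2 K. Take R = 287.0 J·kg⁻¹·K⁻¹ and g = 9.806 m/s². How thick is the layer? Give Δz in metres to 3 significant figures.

Δz ≈ 3750 m

Hypsometric equation: Δz = (R T̄/g) ln(P₁/P₂).
R T̄/g = 287.0 × 255.2 / 9.806 = 7469.1 m.
ln(618/374) = ln(1.6524) = 0.50223.
Δz = 7469.1 × 0.50223 = 3751.2 m.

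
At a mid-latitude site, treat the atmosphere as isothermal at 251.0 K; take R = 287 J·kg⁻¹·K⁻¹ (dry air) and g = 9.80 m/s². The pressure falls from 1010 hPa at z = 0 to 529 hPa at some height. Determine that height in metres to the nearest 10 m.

z ≈ 4750 m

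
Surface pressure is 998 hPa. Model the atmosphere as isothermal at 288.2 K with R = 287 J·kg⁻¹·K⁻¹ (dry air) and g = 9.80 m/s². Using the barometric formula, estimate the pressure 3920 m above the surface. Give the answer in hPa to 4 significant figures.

Scale height: H = RT/g = 287 × 288.2 / 9.80 = 8440.1 m.
Barometric formula: P = P₀ exp(−z/H).
z/H = 3920.0/8440.1 = 0.46445; exp(−0.46445) = 0.62848.
P = 998 × 0.62848 = 627.22 hPa.

P ≈ 627.2 hPa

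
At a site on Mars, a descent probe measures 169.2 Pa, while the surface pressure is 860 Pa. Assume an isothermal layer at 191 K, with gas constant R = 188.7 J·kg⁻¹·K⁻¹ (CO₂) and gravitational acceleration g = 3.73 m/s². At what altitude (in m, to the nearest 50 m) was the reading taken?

Scale height: H = RT/g = 188.7 × 191 / 3.73 = 9662.7 m.
Invert the barometric formula: z = H ln(P₀/P).
P₀/P = 860/169.2 = 5.0827; ln(5.0827) = 1.6258.
z = 9662.7 × 1.6258 = 15710 m.

z ≈ 15700 m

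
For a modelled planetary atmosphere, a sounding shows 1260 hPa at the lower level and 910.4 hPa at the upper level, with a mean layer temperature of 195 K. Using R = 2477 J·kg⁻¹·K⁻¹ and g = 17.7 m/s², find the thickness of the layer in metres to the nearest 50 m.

Hypsometric equation: Δz = (R T̄/g) ln(P₁/P₂).
R T̄/g = 2477 × 195 / 17.7 = 27289 m.
ln(1260/910.4) = ln(1.3840) = 0.32498.
Δz = 27289 × 0.32498 = 8868.4 m.

Δz ≈ 8850 m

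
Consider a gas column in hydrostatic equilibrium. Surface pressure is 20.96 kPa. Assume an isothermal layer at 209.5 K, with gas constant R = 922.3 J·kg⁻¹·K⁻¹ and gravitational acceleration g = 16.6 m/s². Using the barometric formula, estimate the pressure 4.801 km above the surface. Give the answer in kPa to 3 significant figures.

P ≈ 13.9 kPa

Scale height: H = RT/g = 922.3 × 209.5 / 16.6 = 11640 m.
Barometric formula: P = P₀ exp(−z/H).
z/H = 4801.0/11640 = 0.41246; exp(−0.41246) = 0.66202.
P = 20.96 × 0.66202 = 13.876 kPa.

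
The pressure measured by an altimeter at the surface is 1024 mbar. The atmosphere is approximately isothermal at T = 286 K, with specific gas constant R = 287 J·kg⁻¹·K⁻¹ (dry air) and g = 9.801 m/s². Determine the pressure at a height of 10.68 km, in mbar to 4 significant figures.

P ≈ 286.1 mbar

Scale height: H = RT/g = 287 × 286 / 9.801 = 8374.9 m.
Barometric formula: P = P₀ exp(−z/H).
z/H = 10680/8374.9 = 1.2752; exp(−1.2752) = 0.27938.
P = 1024 × 0.27938 = 286.09 mbar.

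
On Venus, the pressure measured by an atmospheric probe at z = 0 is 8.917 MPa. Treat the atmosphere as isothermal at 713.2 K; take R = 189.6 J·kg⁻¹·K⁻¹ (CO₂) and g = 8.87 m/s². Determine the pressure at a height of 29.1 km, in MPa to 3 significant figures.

P ≈ 1.32 MPa

Scale height: H = RT/g = 189.6 × 713.2 / 8.87 = 15245 m.
Barometric formula: P = P₀ exp(−z/H).
z/H = 29100/15245 = 1.9088; exp(−1.9088) = 0.14826.
P = 8.917 × 0.14826 = 1.3220 MPa.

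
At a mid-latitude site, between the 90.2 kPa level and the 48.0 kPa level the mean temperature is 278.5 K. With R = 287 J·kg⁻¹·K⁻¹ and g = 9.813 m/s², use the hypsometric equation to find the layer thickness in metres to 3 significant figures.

Δz ≈ 5140 m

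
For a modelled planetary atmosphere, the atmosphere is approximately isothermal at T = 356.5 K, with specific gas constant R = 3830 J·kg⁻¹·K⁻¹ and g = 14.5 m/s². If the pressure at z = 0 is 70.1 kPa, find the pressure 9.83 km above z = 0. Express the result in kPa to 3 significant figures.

P ≈ 63.2 kPa

Scale height: H = RT/g = 3830 × 356.5 / 14.5 = 94165 m.
Barometric formula: P = P₀ exp(−z/H).
z/H = 9830.0/94165 = 0.10439; exp(−0.10439) = 0.90087.
P = 70.1 × 0.90087 = 63.151 kPa.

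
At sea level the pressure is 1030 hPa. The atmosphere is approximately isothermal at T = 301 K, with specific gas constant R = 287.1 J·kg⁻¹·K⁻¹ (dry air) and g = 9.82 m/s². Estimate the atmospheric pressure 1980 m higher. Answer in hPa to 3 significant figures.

P ≈ 822 hPa

Scale height: H = RT/g = 287.1 × 301 / 9.82 = 8800.1 m.
Barometric formula: P = P₀ exp(−z/H).
z/H = 1980.0/8800.1 = 0.22500; exp(−0.22500) = 0.79852.
P = 1030 × 0.79852 = 822.48 hPa.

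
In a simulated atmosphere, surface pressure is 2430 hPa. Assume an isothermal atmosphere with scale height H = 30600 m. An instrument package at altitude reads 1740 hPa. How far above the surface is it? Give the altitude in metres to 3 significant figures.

z ≈ 10200 m

Invert the barometric formula: z = H ln(P₀/P).
P₀/P = 2430/1740 = 1.3966; ln(1.3966) = 0.33404.
z = 30600 × 0.33404 = 10222 m.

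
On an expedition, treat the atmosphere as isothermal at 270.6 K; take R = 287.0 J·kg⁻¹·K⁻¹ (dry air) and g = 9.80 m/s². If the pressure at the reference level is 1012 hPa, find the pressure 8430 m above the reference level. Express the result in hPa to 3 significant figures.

Scale height: H = RT/g = 287.0 × 270.6 / 9.80 = 7924.7 m.
Barometric formula: P = P₀ exp(−z/H).
z/H = 8430.0/7924.7 = 1.0638; exp(−1.0638) = 0.34514.
P = 1012 × 0.34514 = 349.28 hPa.

P ≈ 349 hPa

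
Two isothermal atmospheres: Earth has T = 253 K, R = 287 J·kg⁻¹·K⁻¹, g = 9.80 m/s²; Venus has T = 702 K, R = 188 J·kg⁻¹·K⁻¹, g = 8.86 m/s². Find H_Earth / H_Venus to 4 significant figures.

H_Earth/H_Venus ≈ 0.4974

H = RT/g for each body.
H_Earth = 287 × 253 / 9.80 = 7409.3 m.
H_Venus = 188 × 702 / 8.86 = 14896 m.
H_Earth/H_Venus = 7409.3/14896 = 0.49740.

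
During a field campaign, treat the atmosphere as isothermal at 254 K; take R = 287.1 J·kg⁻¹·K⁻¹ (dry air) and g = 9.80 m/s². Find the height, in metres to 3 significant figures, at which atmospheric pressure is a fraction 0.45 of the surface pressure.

Scale height: H = RT/g = 287.1 × 254 / 9.80 = 7441.2 m.
Set P/P₀ = exp(−z/H) = 0.45, so z = −H ln(0.45).
−ln(0.45) = 0.79851; z = 7441.2 × 0.79851 = 5941.9 m.

z ≈ 5940 m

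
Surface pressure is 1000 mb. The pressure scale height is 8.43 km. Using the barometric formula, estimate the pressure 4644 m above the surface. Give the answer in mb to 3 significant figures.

Barometric formula: P = P₀ exp(−z/H).
z/H = 4644.0/8430.0 = 0.55089; exp(−0.55089) = 0.57644.
P = 1000 × 0.57644 = 576.44 mb.

P ≈ 576 mb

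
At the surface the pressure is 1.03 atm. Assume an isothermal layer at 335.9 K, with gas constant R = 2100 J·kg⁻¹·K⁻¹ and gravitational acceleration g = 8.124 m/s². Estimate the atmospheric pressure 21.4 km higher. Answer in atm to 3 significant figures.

Scale height: H = RT/g = 2100 × 335.9 / 8.124 = 86828 m.
Barometric formula: P = P₀ exp(−z/H).
z/H = 21400/86828 = 0.24646; exp(−0.24646) = 0.78156.
P = 1.03 × 0.78156 = 0.80501 atm.

P ≈ 0.805 atm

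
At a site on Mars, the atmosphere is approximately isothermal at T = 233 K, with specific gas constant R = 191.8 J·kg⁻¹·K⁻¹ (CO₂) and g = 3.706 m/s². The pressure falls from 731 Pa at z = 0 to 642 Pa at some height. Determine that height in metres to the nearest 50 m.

z ≈ 1550 m

Scale height: H = RT/g = 191.8 × 233 / 3.706 = 12059 m.
Invert the barometric formula: z = H ln(P₀/P).
P₀/P = 731/642 = 1.1386; ln(1.1386) = 0.12980.
z = 12059 × 0.12980 = 1565.3 m.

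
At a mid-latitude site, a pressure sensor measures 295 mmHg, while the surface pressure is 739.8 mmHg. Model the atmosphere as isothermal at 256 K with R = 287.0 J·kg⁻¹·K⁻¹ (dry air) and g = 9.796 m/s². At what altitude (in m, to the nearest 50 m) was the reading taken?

z ≈ 6900 m

Scale height: H = RT/g = 287.0 × 256 / 9.796 = 7500.2 m.
Invert the barometric formula: z = H ln(P₀/P).
P₀/P = 739.8/295 = 2.5078; ln(2.5078) = 0.91941.
z = 7500.2 × 0.91941 = 6895.8 m.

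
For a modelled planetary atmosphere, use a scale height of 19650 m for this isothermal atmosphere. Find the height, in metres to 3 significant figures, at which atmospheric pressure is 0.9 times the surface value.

Set P/P₀ = exp(−z/H) = 0.9, so z = −H ln(0.9).
−ln(0.9) = 0.10536; z = 19650 × 0.10536 = 2070.3 m.

z ≈ 2070 m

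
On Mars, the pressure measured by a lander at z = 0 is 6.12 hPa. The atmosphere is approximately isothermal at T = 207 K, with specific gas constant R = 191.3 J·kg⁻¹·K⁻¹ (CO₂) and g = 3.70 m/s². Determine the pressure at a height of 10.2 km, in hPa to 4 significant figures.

P ≈ 2.360 hPa

Scale height: H = RT/g = 191.3 × 207 / 3.70 = 10702 m.
Barometric formula: P = P₀ exp(−z/H).
z/H = 10200/10702 = 0.95309; exp(−0.95309) = 0.38555.
P = 6.12 × 0.38555 = 2.3596 hPa.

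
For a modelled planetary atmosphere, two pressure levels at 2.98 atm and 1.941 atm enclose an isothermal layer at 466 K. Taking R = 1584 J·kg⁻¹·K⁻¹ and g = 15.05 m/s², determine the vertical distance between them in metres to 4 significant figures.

Hypsometric equation: Δz = (R T̄/g) ln(P₁/P₂).
R T̄/g = 1584 × 466 / 15.05 = 49046 m.
ln(2.98/1.941) = ln(1.5353) = 0.42873.
Δz = 49046 × 0.42873 = 21027 m.

Δz ≈ 21030 m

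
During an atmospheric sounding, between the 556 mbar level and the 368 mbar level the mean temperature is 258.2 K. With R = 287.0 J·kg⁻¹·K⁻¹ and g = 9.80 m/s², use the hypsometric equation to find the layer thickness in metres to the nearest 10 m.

Hypsometric equation: Δz = (R T̄/g) ln(P₁/P₂).
R T̄/g = 287.0 × 258.2 / 9.80 = 7561.6 m.
ln(556/368) = ln(1.5109) = 0.41271.
Δz = 7561.6 × 0.41271 = 3120.7 m.

Δz ≈ 3120 m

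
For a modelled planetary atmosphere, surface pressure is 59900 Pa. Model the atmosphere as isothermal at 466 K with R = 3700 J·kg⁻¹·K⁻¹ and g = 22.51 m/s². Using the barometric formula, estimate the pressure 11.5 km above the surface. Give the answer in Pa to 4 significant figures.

Scale height: H = RT/g = 3700 × 466 / 22.51 = 76597 m.
Barometric formula: P = P₀ exp(−z/H).
z/H = 11500/76597 = 0.15014; exp(−0.15014) = 0.86059.
P = 59900 × 0.86059 = 51549 Pa.

P ≈ 51550 Pa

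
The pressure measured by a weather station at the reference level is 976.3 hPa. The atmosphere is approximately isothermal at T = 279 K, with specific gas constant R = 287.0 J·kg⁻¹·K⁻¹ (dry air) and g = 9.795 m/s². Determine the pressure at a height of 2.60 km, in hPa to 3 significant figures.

P ≈ 710 hPa

Scale height: H = RT/g = 287.0 × 279 / 9.795 = 8174.9 m.
Barometric formula: P = P₀ exp(−z/H).
z/H = 2600.0/8174.9 = 0.31805; exp(−0.31805) = 0.72757.
P = 976.3 × 0.72757 = 710.33 hPa.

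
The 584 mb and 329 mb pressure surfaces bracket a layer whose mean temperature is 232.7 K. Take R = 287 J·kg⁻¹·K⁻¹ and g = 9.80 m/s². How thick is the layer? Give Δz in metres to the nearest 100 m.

Δz ≈ 3900 m

Hypsometric equation: Δz = (R T̄/g) ln(P₁/P₂).
R T̄/g = 287 × 232.7 / 9.80 = 6814.8 m.
ln(584/329) = ln(1.7751) = 0.57386.
Δz = 6814.8 × 0.57386 = 3910.7 m.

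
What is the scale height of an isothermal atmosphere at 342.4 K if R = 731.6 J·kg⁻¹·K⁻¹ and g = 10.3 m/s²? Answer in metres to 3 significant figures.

The scale height of an isothermal atmosphere is H = RT/g.
H = 731.6 × 342.4 / 10.3 = 250500/10.3 = 24320 m.

H ≈ 24300 m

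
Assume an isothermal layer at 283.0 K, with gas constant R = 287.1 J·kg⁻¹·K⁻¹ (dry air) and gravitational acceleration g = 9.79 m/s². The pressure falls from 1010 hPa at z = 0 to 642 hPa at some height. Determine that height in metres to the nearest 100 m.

z ≈ 3800 m

Scale height: H = RT/g = 287.1 × 283.0 / 9.79 = 8299.2 m.
Invert the barometric formula: z = H ln(P₀/P).
P₀/P = 1010/642 = 1.5732; ln(1.5732) = 0.45311.
z = 8299.2 × 0.45311 = 3760.5 m.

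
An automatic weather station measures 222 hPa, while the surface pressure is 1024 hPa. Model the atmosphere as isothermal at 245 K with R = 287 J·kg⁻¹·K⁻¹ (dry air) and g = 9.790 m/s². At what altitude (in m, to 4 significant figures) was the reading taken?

z ≈ 10980 m

Scale height: H = RT/g = 287 × 245 / 9.790 = 7182.3 m.
Invert the barometric formula: z = H ln(P₀/P).
P₀/P = 1024/222 = 4.6126; ln(4.6126) = 1.5288.
z = 7182.3 × 1.5288 = 10980 m.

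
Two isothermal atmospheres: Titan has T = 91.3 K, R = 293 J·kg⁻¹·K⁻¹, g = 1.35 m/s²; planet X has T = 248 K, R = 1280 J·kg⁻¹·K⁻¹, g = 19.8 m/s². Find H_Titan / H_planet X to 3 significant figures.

H = RT/g for each body.
H_Titan = 293 × 91.3 / 1.35 = 19815 m.
H_planet X = 1280 × 248 / 19.8 = 16032 m.
H_Titan/H_planet X = 19815/16032 = 1.2360.

H_Titan/H_planet X ≈ 1.24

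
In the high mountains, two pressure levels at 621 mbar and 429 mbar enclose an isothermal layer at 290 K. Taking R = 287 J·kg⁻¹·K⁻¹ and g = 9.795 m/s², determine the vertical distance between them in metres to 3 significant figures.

Δz ≈ 3140 m

Hypsometric equation: Δz = (R T̄/g) ln(P₁/P₂).
R T̄/g = 287 × 290 / 9.795 = 8497.2 m.
ln(621/429) = ln(1.4476) = 0.36991.
Δz = 8497.2 × 0.36991 = 3143.2 m.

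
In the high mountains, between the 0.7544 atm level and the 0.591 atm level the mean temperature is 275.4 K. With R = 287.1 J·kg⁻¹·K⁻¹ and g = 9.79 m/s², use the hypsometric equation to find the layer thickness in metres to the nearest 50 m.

Δz ≈ 1950 m

Hypsometric equation: Δz = (R T̄/g) ln(P₁/P₂).
R T̄/g = 287.1 × 275.4 / 9.79 = 8076.3 m.
ln(0.7544/0.591) = ln(1.2765) = 0.24412.
Δz = 8076.3 × 0.24412 = 1971.6 m.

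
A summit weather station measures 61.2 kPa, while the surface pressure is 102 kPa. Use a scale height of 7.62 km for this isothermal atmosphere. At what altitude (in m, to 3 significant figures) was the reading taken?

Invert the barometric formula: z = H ln(P₀/P).
P₀/P = 102/61.2 = 1.6667; ln(1.6667) = 0.51085.
z = 7620.0 × 0.51085 = 3892.7 m.

z ≈ 3890 m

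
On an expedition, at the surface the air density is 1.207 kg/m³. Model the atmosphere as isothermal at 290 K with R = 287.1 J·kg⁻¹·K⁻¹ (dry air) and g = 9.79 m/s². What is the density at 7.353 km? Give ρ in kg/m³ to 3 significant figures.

ρ ≈ 0.508 kg/m³

Scale height: H = RT/g = 287.1 × 290 / 9.79 = 8504.5 m.
In an isothermal atmosphere, density decays like pressure: ρ = ρ₀ exp(−z/H).
z/H = 7353.0/8504.5 = 0.86460; exp(−0.86460) = 0.42122.
ρ = 1.207 × 0.42122 = 0.50841 kg/m³.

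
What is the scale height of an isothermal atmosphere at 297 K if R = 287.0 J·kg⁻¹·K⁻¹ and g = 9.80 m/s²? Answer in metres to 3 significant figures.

The scale height of an isothermal atmosphere is H = RT/g.
H = 287.0 × 297 / 9.80 = 85239/9.80 = 8697.9 m.

H ≈ 8700 m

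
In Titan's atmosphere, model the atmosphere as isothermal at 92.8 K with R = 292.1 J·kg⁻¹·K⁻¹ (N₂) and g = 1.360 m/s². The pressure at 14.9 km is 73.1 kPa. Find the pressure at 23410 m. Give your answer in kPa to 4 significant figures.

Scale height: H = RT/g = 292.1 × 92.8 / 1.360 = 19932 m.
Between two levels, P₂ = P₁ exp(−Δz/H) with Δz = z₂ − z₁.
Δz = 23410 − 14900 = 8510.0 m; Δz/H = 8510.0/19932 = 0.42695.
P₂ = 73.1 × exp(−0.42695) = 73.1 × 0.65250 = 47.698 kPa.

P ≈ 47.70 kPa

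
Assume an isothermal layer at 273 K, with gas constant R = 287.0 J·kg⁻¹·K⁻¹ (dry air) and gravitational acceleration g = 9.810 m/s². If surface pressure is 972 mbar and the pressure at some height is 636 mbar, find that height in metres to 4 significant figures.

z ≈ 3388 m

Scale height: H = RT/g = 287.0 × 273 / 9.810 = 7986.9 m.
Invert the barometric formula: z = H ln(P₀/P).
P₀/P = 972/636 = 1.5283; ln(1.5283) = 0.42416.
z = 7986.9 × 0.42416 = 3387.7 m.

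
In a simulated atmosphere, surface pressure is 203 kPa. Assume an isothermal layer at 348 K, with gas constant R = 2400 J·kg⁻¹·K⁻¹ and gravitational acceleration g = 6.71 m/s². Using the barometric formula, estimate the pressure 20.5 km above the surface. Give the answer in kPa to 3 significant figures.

P ≈ 172 kPa

Scale height: H = RT/g = 2400 × 348 / 6.71 = 124470 m.
Barometric formula: P = P₀ exp(−z/H).
z/H = 20500/124470 = 0.16470; exp(−0.16470) = 0.84815.
P = 203 × 0.84815 = 172.17 kPa.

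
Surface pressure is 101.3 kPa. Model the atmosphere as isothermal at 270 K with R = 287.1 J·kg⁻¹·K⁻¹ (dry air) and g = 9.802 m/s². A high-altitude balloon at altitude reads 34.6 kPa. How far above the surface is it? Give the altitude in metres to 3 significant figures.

z ≈ 8500 m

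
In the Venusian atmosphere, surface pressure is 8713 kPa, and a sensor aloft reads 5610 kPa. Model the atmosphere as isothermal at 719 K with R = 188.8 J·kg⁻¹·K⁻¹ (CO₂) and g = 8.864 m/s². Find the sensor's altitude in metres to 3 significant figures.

z ≈ 6740 m

Scale height: H = RT/g = 188.8 × 719 / 8.864 = 15314 m.
Invert the barometric formula: z = H ln(P₀/P).
P₀/P = 8713/5610 = 1.5531; ln(1.5531) = 0.44025.
z = 15314 × 0.44025 = 6742.0 m.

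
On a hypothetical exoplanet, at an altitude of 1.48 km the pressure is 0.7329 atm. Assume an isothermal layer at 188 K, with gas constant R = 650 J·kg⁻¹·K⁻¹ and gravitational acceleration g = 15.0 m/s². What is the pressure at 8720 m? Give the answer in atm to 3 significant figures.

Scale height: H = RT/g = 650 × 188 / 15.0 = 8146.7 m.
Between two levels, P₂ = P₁ exp(−Δz/H) with Δz = z₂ − z₁.
Δz = 8720.0 − 1480.0 = 7240.0 m; Δz/H = 7240.0/8146.7 = 0.88870.
P₂ = 0.7329 × exp(−0.88870) = 0.7329 × 0.41119 = 0.30136 atm.

P ≈ 0.301 atm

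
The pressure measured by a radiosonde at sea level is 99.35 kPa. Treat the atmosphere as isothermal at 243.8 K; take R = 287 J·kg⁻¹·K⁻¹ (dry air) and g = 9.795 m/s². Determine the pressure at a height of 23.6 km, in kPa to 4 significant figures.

P ≈ 3.651 kPa

Scale height: H = RT/g = 287 × 243.8 / 9.795 = 7143.5 m.
Barometric formula: P = P₀ exp(−z/H).
z/H = 23600/7143.5 = 3.3037; exp(−3.3037) = 0.036747.
P = 99.35 × 0.036747 = 3.6508 kPa.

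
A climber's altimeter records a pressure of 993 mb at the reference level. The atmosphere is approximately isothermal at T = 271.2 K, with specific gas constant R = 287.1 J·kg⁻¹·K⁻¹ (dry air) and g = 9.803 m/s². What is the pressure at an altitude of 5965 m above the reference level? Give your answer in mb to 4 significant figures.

P ≈ 468.6 mb

Scale height: H = RT/g = 287.1 × 271.2 / 9.803 = 7942.6 m.
Barometric formula: P = P₀ exp(−z/H).
z/H = 5965.0/7942.6 = 0.75101; exp(−0.75101) = 0.47189.
P = 993 × 0.47189 = 468.59 mb.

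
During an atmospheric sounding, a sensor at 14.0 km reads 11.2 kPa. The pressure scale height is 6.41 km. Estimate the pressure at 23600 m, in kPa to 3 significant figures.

P ≈ 2.50 kPa

Between two levels, P₂ = P₁ exp(−Δz/H) with Δz = z₂ − z₁.
Δz = 23600 − 14000 = 9600.0 m; Δz/H = 9600.0/6410.0 = 1.4977.
P₂ = 11.2 × exp(−1.4977) = 11.2 × 0.22364 = 2.5048 kPa.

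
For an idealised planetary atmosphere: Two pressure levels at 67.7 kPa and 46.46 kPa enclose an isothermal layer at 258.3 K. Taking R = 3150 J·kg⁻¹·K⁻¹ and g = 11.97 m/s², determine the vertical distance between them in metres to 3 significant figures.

Δz ≈ 25600 m

Hypsometric equation: Δz = (R T̄/g) ln(P₁/P₂).
R T̄/g = 3150 × 258.3 / 11.97 = 67974 m.
ln(67.7/46.46) = ln(1.4572) = 0.37652.
Δz = 67974 × 0.37652 = 25594 m.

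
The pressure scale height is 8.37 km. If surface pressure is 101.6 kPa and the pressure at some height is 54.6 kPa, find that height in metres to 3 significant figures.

z ≈ 5200 m

Invert the barometric formula: z = H ln(P₀/P).
P₀/P = 101.6/54.6 = 1.8608; ln(1.8608) = 0.62101.
z = 8370.0 × 0.62101 = 5197.9 m.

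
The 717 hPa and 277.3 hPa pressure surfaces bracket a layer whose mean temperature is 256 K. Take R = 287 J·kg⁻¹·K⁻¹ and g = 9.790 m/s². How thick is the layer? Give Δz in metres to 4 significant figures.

Δz ≈ 7129 m

Hypsometric equation: Δz = (R T̄/g) ln(P₁/P₂).
R T̄/g = 287 × 256 / 9.790 = 7504.8 m.
ln(717/277.3) = ln(2.5856) = 0.94996.
Δz = 7504.8 × 0.94996 = 7129.3 m.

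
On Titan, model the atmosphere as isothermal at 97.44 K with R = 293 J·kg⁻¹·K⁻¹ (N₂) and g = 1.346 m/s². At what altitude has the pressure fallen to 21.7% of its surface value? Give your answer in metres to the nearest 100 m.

z ≈ 32400 m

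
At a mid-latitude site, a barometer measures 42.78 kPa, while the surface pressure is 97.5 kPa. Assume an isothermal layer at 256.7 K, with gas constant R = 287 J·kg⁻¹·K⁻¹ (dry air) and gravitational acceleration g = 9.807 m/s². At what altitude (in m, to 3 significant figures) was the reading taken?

Scale height: H = RT/g = 287 × 256.7 / 9.807 = 7512.3 m.
Invert the barometric formula: z = H ln(P₀/P).
P₀/P = 97.5/42.78 = 2.2791; ln(2.2791) = 0.82378.
z = 7512.3 × 0.82378 = 6188.5 m.

z ≈ 6190 m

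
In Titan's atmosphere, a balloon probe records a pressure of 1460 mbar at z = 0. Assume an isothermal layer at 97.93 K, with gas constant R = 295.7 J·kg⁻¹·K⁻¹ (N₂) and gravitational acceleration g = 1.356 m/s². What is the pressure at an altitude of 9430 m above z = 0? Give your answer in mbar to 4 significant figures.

Scale height: H = RT/g = 295.7 × 97.93 / 1.356 = 21355 m.
Barometric formula: P = P₀ exp(−z/H).
z/H = 9430.0/21355 = 0.44158; exp(−0.44158) = 0.64302.
P = 1460 × 0.64302 = 938.81 mbar.

P ≈ 938.8 mbar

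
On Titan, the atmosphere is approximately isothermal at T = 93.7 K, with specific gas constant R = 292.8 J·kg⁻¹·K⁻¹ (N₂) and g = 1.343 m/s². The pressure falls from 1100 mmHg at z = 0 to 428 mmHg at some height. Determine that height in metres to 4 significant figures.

z ≈ 19280 m

Scale height: H = RT/g = 292.8 × 93.7 / 1.343 = 20428 m.
Invert the barometric formula: z = H ln(P₀/P).
P₀/P = 1100/428 = 2.5701; ln(2.5701) = 0.94394.
z = 20428 × 0.94394 = 19283 m.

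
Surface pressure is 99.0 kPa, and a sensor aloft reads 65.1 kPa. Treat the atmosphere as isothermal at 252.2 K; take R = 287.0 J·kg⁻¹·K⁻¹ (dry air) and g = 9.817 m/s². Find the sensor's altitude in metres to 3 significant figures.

z ≈ 3090 m

Scale height: H = RT/g = 287.0 × 252.2 / 9.817 = 7373.1 m.
Invert the barometric formula: z = H ln(P₀/P).
P₀/P = 99.0/65.1 = 1.5207; ln(1.5207) = 0.41917.
z = 7373.1 × 0.41917 = 3090.6 m.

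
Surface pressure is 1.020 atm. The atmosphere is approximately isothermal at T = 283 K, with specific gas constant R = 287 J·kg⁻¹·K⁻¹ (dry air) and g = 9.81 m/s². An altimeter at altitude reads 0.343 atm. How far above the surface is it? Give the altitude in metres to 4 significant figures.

z ≈ 9023 m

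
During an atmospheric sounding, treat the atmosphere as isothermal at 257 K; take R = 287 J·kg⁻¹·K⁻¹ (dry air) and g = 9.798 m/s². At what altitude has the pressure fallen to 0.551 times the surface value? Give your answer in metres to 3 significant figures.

Scale height: H = RT/g = 287 × 257 / 9.798 = 7528.0 m.
Set P/P₀ = exp(−z/H) = 0.551, so z = −H ln(0.551).
−ln(0.551) = 0.59602; z = 7528.0 × 0.59602 = 4486.8 m.

z ≈ 4490 m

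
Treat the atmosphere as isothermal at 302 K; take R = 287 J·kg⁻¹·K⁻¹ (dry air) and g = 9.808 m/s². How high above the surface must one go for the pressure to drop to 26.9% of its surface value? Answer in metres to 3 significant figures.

z ≈ 11600 m

Scale height: H = RT/g = 287 × 302 / 9.808 = 8837.1 m.
Set P/P₀ = exp(−z/H) = 0.269, so z = −H ln(0.269).
−ln(0.269) = 1.3130; z = 8837.1 × 1.3130 = 11603 m.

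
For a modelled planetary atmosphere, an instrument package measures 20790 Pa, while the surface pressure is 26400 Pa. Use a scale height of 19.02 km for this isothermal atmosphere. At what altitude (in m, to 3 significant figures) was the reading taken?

Invert the barometric formula: z = H ln(P₀/P).
P₀/P = 26400/20790 = 1.2698; ln(1.2698) = 0.23886.
z = 19020 × 0.23886 = 4543.1 m.

z ≈ 4540 m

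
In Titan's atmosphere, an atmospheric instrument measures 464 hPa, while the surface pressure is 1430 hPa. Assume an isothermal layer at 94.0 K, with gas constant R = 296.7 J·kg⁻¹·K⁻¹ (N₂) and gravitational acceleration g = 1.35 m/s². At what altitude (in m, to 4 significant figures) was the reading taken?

z ≈ 23250 m

Scale height: H = RT/g = 296.7 × 94.0 / 1.35 = 20659 m.
Invert the barometric formula: z = H ln(P₀/P).
P₀/P = 1430/464 = 3.0819; ln(3.0819) = 1.1255.
z = 20659 × 1.1255 = 23252 m.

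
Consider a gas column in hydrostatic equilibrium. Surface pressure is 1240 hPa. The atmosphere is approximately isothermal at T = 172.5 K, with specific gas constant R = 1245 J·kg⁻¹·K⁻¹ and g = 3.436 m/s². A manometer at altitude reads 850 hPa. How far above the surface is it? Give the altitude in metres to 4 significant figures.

z ≈ 23600 m

Scale height: H = RT/g = 1245 × 172.5 / 3.436 = 62504 m.
Invert the barometric formula: z = H ln(P₀/P).
P₀/P = 1240/850 = 1.4588; ln(1.4588) = 0.37761.
z = 62504 × 0.37761 = 23602 m.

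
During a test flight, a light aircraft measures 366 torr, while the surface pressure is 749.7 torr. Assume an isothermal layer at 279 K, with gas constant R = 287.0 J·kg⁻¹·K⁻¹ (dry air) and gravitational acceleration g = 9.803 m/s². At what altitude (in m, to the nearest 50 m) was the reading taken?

z ≈ 5850 m

Scale height: H = RT/g = 287.0 × 279 / 9.803 = 8168.2 m.
Invert the barometric formula: z = H ln(P₀/P).
P₀/P = 749.7/366 = 2.0484; ln(2.0484) = 0.71706.
z = 8168.2 × 0.71706 = 5857.1 m.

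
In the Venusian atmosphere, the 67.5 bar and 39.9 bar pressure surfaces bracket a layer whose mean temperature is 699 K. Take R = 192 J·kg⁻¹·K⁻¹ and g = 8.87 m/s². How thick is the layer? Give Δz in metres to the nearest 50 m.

Δz ≈ 7950 m

Hypsometric equation: Δz = (R T̄/g) ln(P₁/P₂).
R T̄/g = 192 × 699 / 8.87 = 15131 m.
ln(67.5/39.9) = ln(1.6917) = 0.52573.
Δz = 15131 × 0.52573 = 7954.8 m.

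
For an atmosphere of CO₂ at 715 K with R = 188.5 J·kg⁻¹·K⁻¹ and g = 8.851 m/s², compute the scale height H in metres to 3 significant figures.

The scale height of an isothermal atmosphere is H = RT/g.
H = 188.5 × 715 / 8.851 = 134780/8.851 = 15228 m.

H ≈ 15200 m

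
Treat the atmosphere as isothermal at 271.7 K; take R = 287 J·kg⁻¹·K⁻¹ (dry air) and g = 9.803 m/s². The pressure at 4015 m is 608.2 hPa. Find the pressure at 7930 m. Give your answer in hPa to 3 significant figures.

P ≈ 372 hPa

Scale height: H = RT/g = 287 × 271.7 / 9.803 = 7954.5 m.
Between two levels, P₂ = P₁ exp(−Δz/H) with Δz = z₂ − z₁.
Δz = 7930.0 − 4015.0 = 3915.0 m; Δz/H = 3915.0/7954.5 = 0.49217.
P₂ = 608.2 × exp(−0.49217) = 608.2 × 0.61130 = 371.79 hPa.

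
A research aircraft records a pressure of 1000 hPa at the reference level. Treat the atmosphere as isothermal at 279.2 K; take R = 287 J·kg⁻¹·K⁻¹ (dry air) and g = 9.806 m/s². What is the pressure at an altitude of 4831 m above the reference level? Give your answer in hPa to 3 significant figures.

Scale height: H = RT/g = 287 × 279.2 / 9.806 = 8171.6 m.
Barometric formula: P = P₀ exp(−z/H).
z/H = 4831.0/8171.6 = 0.59119; exp(−0.59119) = 0.55367.
P = 1000 × 0.55367 = 553.67 hPa.

P ≈ 554 hPa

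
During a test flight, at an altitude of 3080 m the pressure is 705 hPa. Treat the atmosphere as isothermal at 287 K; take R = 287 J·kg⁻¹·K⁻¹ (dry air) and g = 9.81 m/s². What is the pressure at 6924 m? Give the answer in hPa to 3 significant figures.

Scale height: H = RT/g = 287 × 287 / 9.81 = 8396.4 m.
Between two levels, P₂ = P₁ exp(−Δz/H) with Δz = z₂ − z₁.
Δz = 6924.0 − 3080.0 = 3844.0 m; Δz/H = 3844.0/8396.4 = 0.45782.
P₂ = 705 × exp(−0.45782) = 705 × 0.63266 = 446.03 hPa.

P ≈ 446 hPa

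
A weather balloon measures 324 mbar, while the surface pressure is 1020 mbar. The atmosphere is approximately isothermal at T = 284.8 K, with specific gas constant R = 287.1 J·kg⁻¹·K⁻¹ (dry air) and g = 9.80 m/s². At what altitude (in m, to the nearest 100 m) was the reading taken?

z ≈ 9600 m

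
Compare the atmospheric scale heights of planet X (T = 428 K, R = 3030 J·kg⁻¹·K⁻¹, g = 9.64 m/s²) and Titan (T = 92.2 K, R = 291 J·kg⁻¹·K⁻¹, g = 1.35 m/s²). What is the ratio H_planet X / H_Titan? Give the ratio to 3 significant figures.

H_planet X/H_Titan ≈ 6.77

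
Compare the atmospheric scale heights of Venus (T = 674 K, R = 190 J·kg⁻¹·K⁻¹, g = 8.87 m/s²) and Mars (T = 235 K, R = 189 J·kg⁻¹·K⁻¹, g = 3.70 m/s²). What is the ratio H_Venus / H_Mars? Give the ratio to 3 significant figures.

H = RT/g for each body.
H_Venus = 190 × 674 / 8.87 = 14437 m.
H_Mars = 189 × 235 / 3.70 = 12004 m.
H_Venus/H_Mars = 14437/12004 = 1.2027.

H_Venus/H_Mars ≈ 1.20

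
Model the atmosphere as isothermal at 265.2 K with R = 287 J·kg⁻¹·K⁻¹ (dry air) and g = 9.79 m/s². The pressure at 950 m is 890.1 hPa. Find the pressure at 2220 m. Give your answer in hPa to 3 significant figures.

P ≈ 756 hPa

Scale height: H = RT/g = 287 × 265.2 / 9.79 = 7774.5 m.
Between two levels, P₂ = P₁ exp(−Δz/H) with Δz = z₂ − z₁.
Δz = 2220.0 − 950.00 = 1270.0 m; Δz/H = 1270.0/7774.5 = 0.16335.
P₂ = 890.1 × exp(−0.16335) = 890.1 × 0.84929 = 755.95 hPa.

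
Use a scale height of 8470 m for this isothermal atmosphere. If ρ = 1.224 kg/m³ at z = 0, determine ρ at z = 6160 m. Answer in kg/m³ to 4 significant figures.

In an isothermal atmosphere, density decays like pressure: ρ = ρ₀ exp(−z/H).
z/H = 6160.0/8470.0 = 0.72727; exp(−0.72727) = 0.48323.
ρ = 1.224 × 0.48323 = 0.59147 kg/m³.

ρ ≈ 0.5915 kg/m³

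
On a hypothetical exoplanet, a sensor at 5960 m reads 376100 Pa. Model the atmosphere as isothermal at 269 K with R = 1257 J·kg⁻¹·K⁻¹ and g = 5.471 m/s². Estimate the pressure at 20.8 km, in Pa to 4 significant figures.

P ≈ 295800 Pa

Scale height: H = RT/g = 1257 × 269 / 5.471 = 61805 m.
Between two levels, P₂ = P₁ exp(−Δz/H) with Δz = z₂ − z₁.
Δz = 20800 − 5960.0 = 14840 m; Δz/H = 14840/61805 = 0.24011.
P₂ = 376100 × exp(−0.24011) = 376100 × 0.78654 = 295820 Pa.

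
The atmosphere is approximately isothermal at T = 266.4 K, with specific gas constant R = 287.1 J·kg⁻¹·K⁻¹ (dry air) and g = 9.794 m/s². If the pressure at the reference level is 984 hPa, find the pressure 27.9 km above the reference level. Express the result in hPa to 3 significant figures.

Scale height: H = RT/g = 287.1 × 266.4 / 9.794 = 7809.2 m.
Barometric formula: P = P₀ exp(−z/H).
z/H = 27900/7809.2 = 3.5727; exp(−3.5727) = 0.028080.
P = 984 × 0.028080 = 27.631 hPa.

P ≈ 27.6 hPa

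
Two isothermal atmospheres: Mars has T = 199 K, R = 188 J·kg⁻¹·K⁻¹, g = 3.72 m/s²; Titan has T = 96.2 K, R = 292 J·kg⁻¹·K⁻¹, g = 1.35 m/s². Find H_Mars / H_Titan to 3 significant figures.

H = RT/g for each body.
H_Mars = 188 × 199 / 3.72 = 10057 m.
H_Titan = 292 × 96.2 / 1.35 = 20808 m.
H_Mars/H_Titan = 10057/20808 = 0.48332.

H_Mars/H_Titan ≈ 0.483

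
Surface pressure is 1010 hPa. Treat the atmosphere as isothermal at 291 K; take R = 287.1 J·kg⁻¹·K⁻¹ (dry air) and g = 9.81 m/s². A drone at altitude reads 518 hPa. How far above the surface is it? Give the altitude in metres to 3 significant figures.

z ≈ 5690 m

Scale height: H = RT/g = 287.1 × 291 / 9.81 = 8516.4 m.
Invert the barometric formula: z = H ln(P₀/P).
P₀/P = 1010/518 = 1.9498; ln(1.9498) = 0.66773.
z = 8516.4 × 0.66773 = 5686.7 m.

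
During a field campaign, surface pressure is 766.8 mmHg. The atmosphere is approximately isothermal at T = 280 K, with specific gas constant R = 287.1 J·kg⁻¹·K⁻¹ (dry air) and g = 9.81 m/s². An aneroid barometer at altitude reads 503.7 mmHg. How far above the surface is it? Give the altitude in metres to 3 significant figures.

z ≈ 3440 m

Scale height: H = RT/g = 287.1 × 280 / 9.81 = 8194.5 m.
Invert the barometric formula: z = H ln(P₀/P).
P₀/P = 766.8/503.7 = 1.5223; ln(1.5223) = 0.42022.
z = 8194.5 × 0.42022 = 3443.5 m.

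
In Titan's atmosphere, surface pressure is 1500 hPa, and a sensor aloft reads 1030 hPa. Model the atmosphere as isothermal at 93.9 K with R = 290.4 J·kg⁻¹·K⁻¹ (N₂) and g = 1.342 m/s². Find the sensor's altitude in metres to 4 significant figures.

Scale height: H = RT/g = 290.4 × 93.9 / 1.342 = 20319 m.
Invert the barometric formula: z = H ln(P₀/P).
P₀/P = 1500/1030 = 1.4563; ln(1.4563) = 0.37590.
z = 20319 × 0.37590 = 7637.9 m.

z ≈ 7638 m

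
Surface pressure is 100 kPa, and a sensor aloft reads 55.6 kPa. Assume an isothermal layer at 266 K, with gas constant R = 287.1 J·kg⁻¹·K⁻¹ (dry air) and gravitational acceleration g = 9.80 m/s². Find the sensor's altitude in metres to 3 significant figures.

Scale height: H = RT/g = 287.1 × 266 / 9.80 = 7792.7 m.
Invert the barometric formula: z = H ln(P₀/P).
P₀/P = 100/55.6 = 1.7986; ln(1.7986) = 0.58701.
z = 7792.7 × 0.58701 = 4574.4 m.

z ≈ 4570 m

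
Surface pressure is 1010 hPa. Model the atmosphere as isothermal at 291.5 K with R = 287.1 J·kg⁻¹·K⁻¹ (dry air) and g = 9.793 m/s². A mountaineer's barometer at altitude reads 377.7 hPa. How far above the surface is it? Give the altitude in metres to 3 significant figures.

z ≈ 8410 m

Scale height: H = RT/g = 287.1 × 291.5 / 9.793 = 8545.9 m.
Invert the barometric formula: z = H ln(P₀/P).
P₀/P = 1010/377.7 = 2.6741; ln(2.6741) = 0.98361.
z = 8545.9 × 0.98361 = 8405.8 m.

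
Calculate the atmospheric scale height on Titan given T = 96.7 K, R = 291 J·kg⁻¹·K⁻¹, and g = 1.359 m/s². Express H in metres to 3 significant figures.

H ≈ 20700 m

The scale height of an isothermal atmosphere is H = RT/g.
H = 291 × 96.7 / 1.359 = 28140/1.359 = 20706 m.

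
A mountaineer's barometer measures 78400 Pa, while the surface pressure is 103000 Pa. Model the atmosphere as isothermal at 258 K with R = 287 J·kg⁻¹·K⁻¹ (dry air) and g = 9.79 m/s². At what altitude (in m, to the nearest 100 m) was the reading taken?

Scale height: H = RT/g = 287 × 258 / 9.79 = 7563.4 m.
Invert the barometric formula: z = H ln(P₀/P).
P₀/P = 103000/78400 = 1.3138; ln(1.3138) = 0.27292.
z = 7563.4 × 0.27292 = 2064.2 m.

z ≈ 2100 m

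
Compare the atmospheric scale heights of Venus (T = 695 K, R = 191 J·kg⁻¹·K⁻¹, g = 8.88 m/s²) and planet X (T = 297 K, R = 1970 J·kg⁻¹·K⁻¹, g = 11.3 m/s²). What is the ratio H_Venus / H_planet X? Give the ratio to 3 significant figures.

H = RT/g for each body.
H_Venus = 191 × 695 / 8.88 = 14949 m.
H_planet X = 1970 × 297 / 11.3 = 51778 m.
H_Venus/H_planet X = 14949/51778 = 0.28871.

H_Venus/H_planet X ≈ 0.289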